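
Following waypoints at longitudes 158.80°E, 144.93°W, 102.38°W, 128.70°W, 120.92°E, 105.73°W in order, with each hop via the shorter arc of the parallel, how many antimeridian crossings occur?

Leg 1: +158.80° → -144.93°, shortest Δλ = 56.27° (east) — crosses 180°.
Leg 2: -144.93° → -102.38°, shortest Δλ = 42.55° (east) — does not cross 180°.
Leg 3: -102.38° → -128.70°, shortest Δλ = -26.32° (west) — does not cross 180°.
Leg 4: -128.70° → +120.92°, shortest Δλ = -110.38° (west) — crosses 180°.
Leg 5: +120.92° → -105.73°, shortest Δλ = 133.35° (east) — crosses 180°.
Total crossings: 3.

3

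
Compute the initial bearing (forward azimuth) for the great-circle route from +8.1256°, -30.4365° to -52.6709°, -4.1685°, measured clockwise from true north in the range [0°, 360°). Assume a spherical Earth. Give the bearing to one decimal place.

Δλ = -4.1685 − -30.4365 = 26.2680°.
θ = atan2( sin Δλ · cos φ₂ , cos φ₁ · sin φ₂ − sin φ₁ · cos φ₂ · cos Δλ )
  = atan2(0.26837, -0.86404) = 162.745° → normalised to [0°, 360°): 162.745°.

162.7°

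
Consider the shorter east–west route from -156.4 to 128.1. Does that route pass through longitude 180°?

Yes

Naïve |128.1 − -156.4| = 284.5° > 180°, so the shorter arc goes the other way round — across 180°.
Signed shortest Δλ = ((128.1 − -156.4 + 180) mod 360) − 180 = -75.5°.
Going west by 75.5° from -156.4° passes through 180° before reaching +128.1°.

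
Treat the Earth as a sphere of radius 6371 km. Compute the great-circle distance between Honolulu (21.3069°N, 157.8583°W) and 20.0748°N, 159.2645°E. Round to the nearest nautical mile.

2402 nmi

Δλ = 159.2645 − -157.8583 = 317.1228°; wrapped into (−180°, 180°]: -42.8772°.
Δφ = 20.0748 − 21.3069 = -1.2321°.
a = sin²(Δφ/2) + cos φ₁ · cos φ₂ · sin²(Δλ/2) = 0.117016.
c = 2·atan2(√a, √(1−a)) = 0.69825 rad → d = 6371·c ≈ 4448.55 km ≈ 2402.02 nmi.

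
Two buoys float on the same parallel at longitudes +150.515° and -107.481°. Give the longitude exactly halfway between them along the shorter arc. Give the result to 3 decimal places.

-158.483°

Signed shortest Δλ from +150.515° to -107.481° is +102.004°.
Midpoint longitude = +150.515° + (+102.004°)/2 = +150.515° + 51.002° = +201.517°.
Normalise into (−180°, 180°]: -158.483°.
(The naïve average (+150.515 + -107.481)/2 = 21.517° is on the wrong side of the globe.)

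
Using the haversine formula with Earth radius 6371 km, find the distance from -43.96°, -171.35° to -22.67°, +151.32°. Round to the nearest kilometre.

4145 km

Δλ = 151.32 − -171.35 = 322.67°; wrapped into (−180°, 180°]: -37.33°.
Δφ = -22.67 − -43.96 = 21.29°.
a = sin²(Δφ/2) + cos φ₁ · cos φ₂ · sin²(Δλ/2) = 0.102152.
c = 2·atan2(√a, √(1−a)) = 0.65064 rad → d = 6371·c ≈ 4145.24 km.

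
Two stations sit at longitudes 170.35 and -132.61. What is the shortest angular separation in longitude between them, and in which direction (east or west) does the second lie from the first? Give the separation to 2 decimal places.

Raw difference: -132.61 − 170.35 = -302.96°.
Normalise into (−180°, 180°]: -302.96° + 360° = 57.04°.
Positive ⇒ the second point lies to the east; separation 57.04°.

57.04° east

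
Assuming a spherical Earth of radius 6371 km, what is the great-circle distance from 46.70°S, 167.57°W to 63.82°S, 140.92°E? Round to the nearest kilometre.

3637 km

Δλ = 140.92 − -167.57 = 308.49°; wrapped into (−180°, 180°]: -51.51°.
Δφ = -63.82 − -46.70 = -17.12°.
a = sin²(Δφ/2) + cos φ₁ · cos φ₂ · sin²(Δλ/2) = 0.079285.
c = 2·atan2(√a, √(1−a)) = 0.57087 rad → d = 6371·c ≈ 3637.02 km.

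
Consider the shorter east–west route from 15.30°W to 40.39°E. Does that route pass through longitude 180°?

Signed shortest Δλ = ((40.39 − -15.30 + 180) mod 360) − 180 = 55.69°.
Going east by 55.69° from -15.30° reaches +40.39° without touching 180°.

No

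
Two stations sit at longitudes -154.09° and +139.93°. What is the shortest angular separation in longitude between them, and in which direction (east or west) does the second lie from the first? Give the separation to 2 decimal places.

65.98° west

Raw difference: 139.93 − -154.09 = 294.02°.
Normalise into (−180°, 180°]: 294.02° − 360° = -65.98°.
Negative ⇒ the second point lies to the west; separation 65.98°.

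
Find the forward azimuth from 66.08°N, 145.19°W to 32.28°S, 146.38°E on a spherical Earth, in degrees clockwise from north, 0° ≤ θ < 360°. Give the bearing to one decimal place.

Δλ = 146.38 − -145.19 = 291.57°; wrapped into (−180°, 180°]: -68.43°.
θ = atan2( sin Δλ · cos φ₂ , cos φ₁ · sin φ₂ − sin φ₁ · cos φ₂ · cos Δλ )
  = atan2(-0.78624, -0.50066) = -122.488° → normalised to [0°, 360°): 237.512°.

237.5°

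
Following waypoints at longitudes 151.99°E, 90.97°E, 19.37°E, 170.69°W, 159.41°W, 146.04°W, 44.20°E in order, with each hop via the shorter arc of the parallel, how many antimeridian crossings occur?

Leg 1: +151.99° → +90.97°, shortest Δλ = -61.02° (west) — does not cross 180°.
Leg 2: +90.97° → +19.37°, shortest Δλ = -71.6° (west) — does not cross 180°.
Leg 3: +19.37° → -170.69°, shortest Δλ = 169.94° (east) — crosses 180°.
Leg 4: -170.69° → -159.41°, shortest Δλ = 11.28° (east) — does not cross 180°.
Leg 5: -159.41° → -146.04°, shortest Δλ = 13.37° (east) — does not cross 180°.
Leg 6: -146.04° → +44.20°, shortest Δλ = -169.76° (west) — crosses 180°.
Total crossings: 2.

2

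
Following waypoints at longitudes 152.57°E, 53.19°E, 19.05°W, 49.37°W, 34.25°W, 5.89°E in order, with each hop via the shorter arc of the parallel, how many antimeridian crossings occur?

Leg 1: +152.57° → +53.19°, shortest Δλ = -99.38° (west) — does not cross 180°.
Leg 2: +53.19° → -19.05°, shortest Δλ = -72.24° (west) — does not cross 180°.
Leg 3: -19.05° → -49.37°, shortest Δλ = -30.32° (west) — does not cross 180°.
Leg 4: -49.37° → -34.25°, shortest Δλ = 15.12° (east) — does not cross 180°.
Leg 5: -34.25° → +5.89°, shortest Δλ = 40.14° (east) — does not cross 180°.
Total crossings: 0.

0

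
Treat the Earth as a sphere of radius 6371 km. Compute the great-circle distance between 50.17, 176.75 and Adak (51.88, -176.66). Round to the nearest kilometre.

Δλ = -176.66 − 176.75 = -353.41°; wrapped into (−180°, 180°]: 6.59°.
Δφ = 51.88 − 50.17 = 1.71°.
a = sin²(Δφ/2) + cos φ₁ · cos φ₂ · sin²(Δλ/2) = 0.001529.
c = 2·atan2(√a, √(1−a)) = 0.07822 rad → d = 6371·c ≈ 498.35 km.

498 km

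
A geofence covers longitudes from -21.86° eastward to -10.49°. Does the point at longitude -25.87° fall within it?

No

Band width going east from -21.86° to -10.49°: ((-10.49 − -21.86) mod 360) = 11.37°.
Offset of -25.87° east of the west edge: ((-25.87 − -21.86) mod 360) = 355.99°.
355.99° > 11.37° ⇒ outside.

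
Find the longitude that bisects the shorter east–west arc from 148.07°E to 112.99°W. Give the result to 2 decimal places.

Signed shortest Δλ from +148.07° to -112.99° is +98.94°.
Midpoint longitude = +148.07° + (+98.94°)/2 = +148.07° + 49.47° = +197.54°.
Normalise into (−180°, 180°]: -162.46°.
(The naïve average (+148.07 + -112.99)/2 = 17.54° is on the wrong side of the globe.)

162.46°W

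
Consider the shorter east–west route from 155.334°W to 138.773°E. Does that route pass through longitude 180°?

Naïve |138.773 − -155.334| = 294.107° > 180°, so the shorter arc goes the other way round — across 180°.
Signed shortest Δλ = ((138.773 − -155.334 + 180) mod 360) − 180 = -65.893°.
Going west by 65.893° from -155.334° passes through 180° before reaching +138.773°.

Yes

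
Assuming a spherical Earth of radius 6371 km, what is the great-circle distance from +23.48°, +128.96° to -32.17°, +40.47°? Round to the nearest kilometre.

11236 km

Δλ = 40.47 − 128.96 = -88.49°.
Δφ = -32.17 − 23.48 = -55.65°.
a = sin²(Δφ/2) + cos φ₁ · cos φ₂ · sin²(Δλ/2) = 0.595839.
c = 2·atan2(√a, √(1−a)) = 1.76367 rad → d = 6371·c ≈ 11236.33 km.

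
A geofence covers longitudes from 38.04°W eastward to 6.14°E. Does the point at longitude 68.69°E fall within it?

No

Band width going east from -38.04° to +6.14°: ((6.14 − -38.04) mod 360) = 44.18°.
Offset of +68.69° east of the west edge: ((68.69 − -38.04) mod 360) = 106.73°.
106.73° > 44.18° ⇒ outside.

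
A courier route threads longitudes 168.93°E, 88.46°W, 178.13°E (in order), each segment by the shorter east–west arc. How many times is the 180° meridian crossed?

2

Leg 1: +168.93° → -88.46°, shortest Δλ = 102.61° (east) — crosses 180°.
Leg 2: -88.46° → +178.13°, shortest Δλ = -93.41° (west) — crosses 180°.
Total crossings: 2.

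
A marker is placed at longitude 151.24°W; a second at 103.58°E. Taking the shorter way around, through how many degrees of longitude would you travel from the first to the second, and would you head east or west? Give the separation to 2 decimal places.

105.18° west

Raw difference: 103.58 − -151.24 = 254.82°.
Normalise into (−180°, 180°]: 254.82° − 360° = -105.18°.
Negative ⇒ the second point lies to the west; separation 105.18°.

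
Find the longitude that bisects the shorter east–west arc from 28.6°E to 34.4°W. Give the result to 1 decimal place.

Signed shortest Δλ from +28.6° to -34.4° is -63.0°.
Midpoint longitude = +28.6° + (-63.0°)/2 = +28.6° − 31.5° = -2.9°.

2.9°W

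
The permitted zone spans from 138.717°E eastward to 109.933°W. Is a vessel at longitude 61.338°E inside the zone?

Band width going east from +138.717° to -109.933°: ((-109.933 − 138.717) mod 360) = 111.350°.
Offset of +61.338° east of the west edge: ((61.338 − 138.717) mod 360) = 282.621°.
282.621° > 111.350° ⇒ outside.

No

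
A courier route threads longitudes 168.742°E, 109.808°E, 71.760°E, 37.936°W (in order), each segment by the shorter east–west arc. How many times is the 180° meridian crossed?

Leg 1: +168.742° → +109.808°, shortest Δλ = -58.934° (west) — does not cross 180°.
Leg 2: +109.808° → +71.760°, shortest Δλ = -38.048° (west) — does not cross 180°.
Leg 3: +71.760° → -37.936°, shortest Δλ = -109.696° (west) — does not cross 180°.
Total crossings: 0.

0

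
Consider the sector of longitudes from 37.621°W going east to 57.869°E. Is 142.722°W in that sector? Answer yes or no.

No

Band width going east from -37.621° to +57.869°: ((57.869 − -37.621) mod 360) = 95.490°.
Offset of -142.722° east of the west edge: ((-142.722 − -37.621) mod 360) = 254.899°.
254.899° > 95.490° ⇒ outside.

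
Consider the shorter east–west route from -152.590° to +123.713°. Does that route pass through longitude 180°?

Naïve |123.713 − -152.590| = 276.303° > 180°, so the shorter arc goes the other way round — across 180°.
Signed shortest Δλ = ((123.713 − -152.590 + 180) mod 360) − 180 = -83.697°.
Going west by 83.697° from -152.590° passes through 180° before reaching +123.713°.

Yes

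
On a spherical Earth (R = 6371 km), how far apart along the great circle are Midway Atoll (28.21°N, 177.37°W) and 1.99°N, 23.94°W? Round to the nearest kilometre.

Δλ = -23.94 − -177.37 = 153.43°.
Δφ = 1.99 − 28.21 = -26.22°.
a = sin²(Δφ/2) + cos φ₁ · cos φ₂ · sin²(Δλ/2) = 0.885632.
c = 2·atan2(√a, √(1−a)) = 2.45162 rad → d = 6371·c ≈ 15619.28 km.

15619 km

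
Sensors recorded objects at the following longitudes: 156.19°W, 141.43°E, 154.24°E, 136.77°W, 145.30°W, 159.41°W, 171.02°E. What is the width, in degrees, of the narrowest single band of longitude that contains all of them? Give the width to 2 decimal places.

81.80°

Sort the longitudes: -159.41°, -156.19°, -145.30°, -136.77°, +141.43°, +154.24°, +171.02°.
Eastward gaps between consecutive values (wrapping around): 3.22°, 10.89°, 8.53°, 278.20°, 12.81°, 16.78°, 29.57°.
Largest gap = 278.20° ⇒ minimal covering band is its complement: 360° − 278.20° = 81.80°.
Band runs from +141.43° eastward to -136.77°, crossing the antimeridian.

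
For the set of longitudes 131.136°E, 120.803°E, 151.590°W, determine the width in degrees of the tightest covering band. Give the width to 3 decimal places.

87.607°

Sort the longitudes: -151.590°, +120.803°, +131.136°.
Eastward gaps between consecutive values (wrapping around): 272.393°, 10.333°, 77.274°.
Largest gap = 272.393° ⇒ minimal covering band is its complement: 360° − 272.393° = 87.607°.
Band runs from +120.803° eastward to -151.590°, crossing the antimeridian.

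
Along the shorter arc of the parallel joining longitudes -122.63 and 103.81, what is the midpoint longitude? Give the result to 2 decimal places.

Signed shortest Δλ from -122.63° to +103.81° is -133.56°.
Midpoint longitude = -122.63° + (-133.56°)/2 = -122.63° − 66.78° = -189.41°.
Normalise into (−180°, 180°]: +170.59°.
(The naïve average (-122.63 + +103.81)/2 = -9.41° is on the wrong side of the globe.)

+170.59°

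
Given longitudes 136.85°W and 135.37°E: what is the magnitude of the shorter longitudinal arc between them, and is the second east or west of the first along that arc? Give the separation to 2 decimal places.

87.78° west

Raw difference: 135.37 − -136.85 = 272.22°.
Normalise into (−180°, 180°]: 272.22° − 360° = -87.78°.
Negative ⇒ the second point lies to the west; separation 87.78°.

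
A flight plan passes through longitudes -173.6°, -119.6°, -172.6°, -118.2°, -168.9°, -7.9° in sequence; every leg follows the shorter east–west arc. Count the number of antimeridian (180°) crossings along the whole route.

0

Leg 1: -173.6° → -119.6°, shortest Δλ = 54.0° (east) — does not cross 180°.
Leg 2: -119.6° → -172.6°, shortest Δλ = -53.0° (west) — does not cross 180°.
Leg 3: -172.6° → -118.2°, shortest Δλ = 54.4° (east) — does not cross 180°.
Leg 4: -118.2° → -168.9°, shortest Δλ = -50.7° (west) — does not cross 180°.
Leg 5: -168.9° → -7.9°, shortest Δλ = 161.0° (east) — does not cross 180°.
Total crossings: 0.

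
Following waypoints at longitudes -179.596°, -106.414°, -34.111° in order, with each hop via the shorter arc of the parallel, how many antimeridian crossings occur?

Leg 1: -179.596° → -106.414°, shortest Δλ = 73.182° (east) — does not cross 180°.
Leg 2: -106.414° → -34.111°, shortest Δλ = 72.303° (east) — does not cross 180°.
Total crossings: 0.

0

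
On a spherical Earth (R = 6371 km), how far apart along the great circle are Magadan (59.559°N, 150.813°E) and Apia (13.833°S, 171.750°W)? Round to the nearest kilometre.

Δλ = -171.750 − 150.813 = -322.563°; wrapped into (−180°, 180°]: 37.437°.
Δφ = -13.833 − 59.559 = -73.392°.
a = sin²(Δφ/2) + cos φ₁ · cos φ₂ · sin²(Δλ/2) = 0.407755.
c = 2·atan2(√a, √(1−a)) = 1.38524 rad → d = 6371·c ≈ 8825.38 km.

8825 km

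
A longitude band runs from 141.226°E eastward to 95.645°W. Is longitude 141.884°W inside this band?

Band width going east from +141.226° to -95.645°: ((-95.645 − 141.226) mod 360) = 123.129°.
Offset of -141.884° east of the west edge: ((-141.884 − 141.226) mod 360) = 76.890°.
76.890° ≤ 123.129° ⇒ inside.

Yes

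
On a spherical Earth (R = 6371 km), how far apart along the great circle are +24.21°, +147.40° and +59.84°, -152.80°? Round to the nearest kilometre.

Δλ = -152.80 − 147.40 = -300.20°; wrapped into (−180°, 180°]: 59.80°.
Δφ = 59.84 − 24.21 = 35.63°.
a = sin²(Δφ/2) + cos φ₁ · cos φ₂ · sin²(Δλ/2) = 0.207467.
c = 2·atan2(√a, √(1−a)) = 0.94584 rad → d = 6371·c ≈ 6025.92 km.

6026 km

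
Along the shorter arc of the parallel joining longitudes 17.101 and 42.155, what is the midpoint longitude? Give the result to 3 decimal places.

Signed shortest Δλ from +17.101° to +42.155° is +25.054°.
Midpoint longitude = +17.101° + (+25.054°)/2 = +17.101° + 12.527° = +29.628°.

+29.628°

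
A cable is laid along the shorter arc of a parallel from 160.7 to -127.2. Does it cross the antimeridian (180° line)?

Yes

Naïve |-127.2 − 160.7| = 287.9° > 180°, so the shorter arc goes the other way round — across 180°.
Signed shortest Δλ = ((-127.2 − 160.7 + 180) mod 360) − 180 = 72.1°.
Going east by 72.1° from +160.7° passes through 180° before reaching -127.2°.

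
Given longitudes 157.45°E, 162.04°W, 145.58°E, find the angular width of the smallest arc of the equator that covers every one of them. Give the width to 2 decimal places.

Sort the longitudes: -162.04°, +145.58°, +157.45°.
Eastward gaps between consecutive values (wrapping around): 307.62°, 11.87°, 40.51°.
Largest gap = 307.62° ⇒ minimal covering band is its complement: 360° − 307.62° = 52.38°.
Band runs from +145.58° eastward to -162.04°, crossing the antimeridian.

52.38°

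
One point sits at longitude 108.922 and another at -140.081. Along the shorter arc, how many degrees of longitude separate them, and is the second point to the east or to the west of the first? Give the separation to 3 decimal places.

110.997° east

Raw difference: -140.081 − 108.922 = -249.003°.
Normalise into (−180°, 180°]: -249.003° + 360° = 110.997°.
Positive ⇒ the second point lies to the east; separation 110.997°.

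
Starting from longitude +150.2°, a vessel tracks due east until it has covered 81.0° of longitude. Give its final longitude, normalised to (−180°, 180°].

Start at +150.2°; shift +81.0° → +231.2°.
+231.2° lies outside (−180°, 180°]; subtract 360° → -128.8°.

-128.8°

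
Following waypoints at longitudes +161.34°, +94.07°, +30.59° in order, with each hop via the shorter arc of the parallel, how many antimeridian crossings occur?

Leg 1: +161.34° → +94.07°, shortest Δλ = -67.27° (west) — does not cross 180°.
Leg 2: +94.07° → +30.59°, shortest Δλ = -63.48° (west) — does not cross 180°.
Total crossings: 0.

0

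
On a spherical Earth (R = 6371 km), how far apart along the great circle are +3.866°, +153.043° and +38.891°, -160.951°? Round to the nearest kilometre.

6052 km

Δλ = -160.951 − 153.043 = -313.994°; wrapped into (−180°, 180°]: 46.006°.
Δφ = 38.891 − 3.866 = 35.025°.
a = sin²(Δφ/2) + cos φ₁ · cos φ₂ · sin²(Δλ/2) = 0.209138.
c = 2·atan2(√a, √(1−a)) = 0.94995 rad → d = 6371·c ≈ 6052.13 km.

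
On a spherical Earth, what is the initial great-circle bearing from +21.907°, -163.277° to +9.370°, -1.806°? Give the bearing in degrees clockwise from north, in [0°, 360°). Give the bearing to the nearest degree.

Δλ = -1.806 − -163.277 = 161.471°.
θ = atan2( sin Δλ · cos φ₂ , cos φ₁ · sin φ₂ − sin φ₁ · cos φ₂ · cos Δλ )
  = atan2(0.31354, 0.50009) = 32.087° → normalised to [0°, 360°): 32.087°.

32°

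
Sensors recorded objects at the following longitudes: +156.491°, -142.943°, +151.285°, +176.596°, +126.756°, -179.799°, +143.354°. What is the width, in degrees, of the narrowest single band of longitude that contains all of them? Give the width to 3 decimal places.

90.301°

Sort the longitudes: -179.799°, -142.943°, +126.756°, +143.354°, +151.285°, +156.491°, +176.596°.
Eastward gaps between consecutive values (wrapping around): 36.856°, 269.699°, 16.598°, 7.931°, 5.206°, 20.105°, 3.605°.
Largest gap = 269.699° ⇒ minimal covering band is its complement: 360° − 269.699° = 90.301°.
Band runs from +126.756° eastward to -142.943°, crossing the antimeridian.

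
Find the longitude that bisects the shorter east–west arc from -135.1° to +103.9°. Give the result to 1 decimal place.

+164.4°

Signed shortest Δλ from -135.1° to +103.9° is -121.0°.
Midpoint longitude = -135.1° + (-121.0°)/2 = -135.1° − 60.5° = -195.6°.
Normalise into (−180°, 180°]: +164.4°.
(The naïve average (-135.1 + +103.9)/2 = -15.6° is on the wrong side of the globe.)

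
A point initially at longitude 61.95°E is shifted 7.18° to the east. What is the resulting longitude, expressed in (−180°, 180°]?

Start at +61.95°; shift +7.18° → +69.13°.
+69.13° already lies in (−180°, 180°].

69.13°E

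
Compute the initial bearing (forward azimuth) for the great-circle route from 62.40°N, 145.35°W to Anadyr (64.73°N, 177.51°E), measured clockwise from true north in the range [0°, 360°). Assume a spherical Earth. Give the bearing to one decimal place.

Δλ = 177.51 − -145.35 = 322.86°; wrapped into (−180°, 180°]: -37.14°.
θ = atan2( sin Δλ · cos φ₂ , cos φ₁ · sin φ₂ − sin φ₁ · cos φ₂ · cos Δλ )
  = atan2(-0.25774, 0.11739) = -65.513° → normalised to [0°, 360°): 294.487°.

294.5°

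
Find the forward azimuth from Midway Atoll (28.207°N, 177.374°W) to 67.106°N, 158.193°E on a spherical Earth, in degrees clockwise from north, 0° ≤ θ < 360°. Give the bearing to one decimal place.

346.0°

Δλ = 158.193 − -177.374 = 335.567°; wrapped into (−180°, 180°]: -24.433°.
θ = atan2( sin Δλ · cos φ₂ , cos φ₁ · sin φ₂ − sin φ₁ · cos φ₂ · cos Δλ )
  = atan2(-0.16091, 0.64442) = -14.020° → normalised to [0°, 360°): 345.980°.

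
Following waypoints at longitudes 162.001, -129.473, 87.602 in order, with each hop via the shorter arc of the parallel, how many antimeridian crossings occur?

Leg 1: +162.001° → -129.473°, shortest Δλ = 68.526° (east) — crosses 180°.
Leg 2: -129.473° → +87.602°, shortest Δλ = -142.925° (west) — crosses 180°.
Total crossings: 2.

2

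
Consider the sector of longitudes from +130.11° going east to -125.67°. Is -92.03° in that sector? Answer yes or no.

No

Band width going east from +130.11° to -125.67°: ((-125.67 − 130.11) mod 360) = 104.22°.
Offset of -92.03° east of the west edge: ((-92.03 − 130.11) mod 360) = 137.86°.
137.86° > 104.22° ⇒ outside.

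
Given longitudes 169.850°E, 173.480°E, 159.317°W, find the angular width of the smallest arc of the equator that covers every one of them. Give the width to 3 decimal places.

Sort the longitudes: -159.317°, +169.850°, +173.480°.
Eastward gaps between consecutive values (wrapping around): 329.167°, 3.630°, 27.203°.
Largest gap = 329.167° ⇒ minimal covering band is its complement: 360° − 329.167° = 30.833°.
Band runs from +169.850° eastward to -159.317°, crossing the antimeridian.

30.833°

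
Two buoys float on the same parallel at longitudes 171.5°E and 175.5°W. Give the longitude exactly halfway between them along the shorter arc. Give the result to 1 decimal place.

178.0°E

Signed shortest Δλ from +171.5° to -175.5° is +13.0°.
Midpoint longitude = +171.5° + (+13.0°)/2 = +171.5° + 6.5° = +178.0°.
(The naïve average (+171.5 + -175.5)/2 = -2.0° is on the wrong side of the globe.)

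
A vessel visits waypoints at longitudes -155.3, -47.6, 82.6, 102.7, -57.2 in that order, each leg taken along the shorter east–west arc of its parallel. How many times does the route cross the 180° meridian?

0

Leg 1: -155.3° → -47.6°, shortest Δλ = 107.7° (east) — does not cross 180°.
Leg 2: -47.6° → +82.6°, shortest Δλ = 130.2° (east) — does not cross 180°.
Leg 3: +82.6° → +102.7°, shortest Δλ = 20.1° (east) — does not cross 180°.
Leg 4: +102.7° → -57.2°, shortest Δλ = -159.9° (west) — does not cross 180°.
Total crossings: 0.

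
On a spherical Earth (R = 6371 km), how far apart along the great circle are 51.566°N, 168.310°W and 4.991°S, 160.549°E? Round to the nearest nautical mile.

3752 nmi

Δλ = 160.549 − -168.310 = 328.859°; wrapped into (−180°, 180°]: -31.141°.
Δφ = -4.991 − 51.566 = -56.557°.
a = sin²(Δφ/2) + cos φ₁ · cos φ₂ · sin²(Δλ/2) = 0.269065.
c = 2·atan2(√a, √(1−a)) = 1.09069 rad → d = 6371·c ≈ 6948.81 km ≈ 3752.06 nmi.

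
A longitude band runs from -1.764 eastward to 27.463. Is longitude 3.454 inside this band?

Band width going east from -1.764° to +27.463°: ((27.463 − -1.764) mod 360) = 29.227°.
Offset of +3.454° east of the west edge: ((3.454 − -1.764) mod 360) = 5.218°.
5.218° ≤ 29.227° ⇒ inside.

Yes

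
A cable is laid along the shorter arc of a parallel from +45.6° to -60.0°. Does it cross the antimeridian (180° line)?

Signed shortest Δλ = ((-60.0 − 45.6 + 180) mod 360) − 180 = -105.6°.
Going west by 105.6° from +45.6° reaches -60.0° without touching 180°.

No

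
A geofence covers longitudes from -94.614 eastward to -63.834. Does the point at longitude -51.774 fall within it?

No

Band width going east from -94.614° to -63.834°: ((-63.834 − -94.614) mod 360) = 30.780°.
Offset of -51.774° east of the west edge: ((-51.774 − -94.614) mod 360) = 42.840°.
42.840° > 30.780° ⇒ outside.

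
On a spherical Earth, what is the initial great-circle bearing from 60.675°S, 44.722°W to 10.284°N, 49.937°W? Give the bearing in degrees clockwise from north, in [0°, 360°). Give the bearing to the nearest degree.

355°

Δλ = -49.937 − -44.722 = -5.215°.
θ = atan2( sin Δλ · cos φ₂ , cos φ₁ · sin φ₂ − sin φ₁ · cos φ₂ · cos Δλ )
  = atan2(-0.08943, 0.94173) = -5.425° → normalised to [0°, 360°): 354.575°.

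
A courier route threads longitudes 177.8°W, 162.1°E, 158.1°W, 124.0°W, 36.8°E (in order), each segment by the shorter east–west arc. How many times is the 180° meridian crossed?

2

Leg 1: -177.8° → +162.1°, shortest Δλ = -20.1° (west) — crosses 180°.
Leg 2: +162.1° → -158.1°, shortest Δλ = 39.8° (east) — crosses 180°.
Leg 3: -158.1° → -124.0°, shortest Δλ = 34.1° (east) — does not cross 180°.
Leg 4: -124.0° → +36.8°, shortest Δλ = 160.8° (east) — does not cross 180°.
Total crossings: 2.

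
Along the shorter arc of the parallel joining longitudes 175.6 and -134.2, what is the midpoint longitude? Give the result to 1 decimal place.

Signed shortest Δλ from +175.6° to -134.2° is +50.2°.
Midpoint longitude = +175.6° + (+50.2°)/2 = +175.6° + 25.1° = +200.7°.
Normalise into (−180°, 180°]: -159.3°.
(The naïve average (+175.6 + -134.2)/2 = 20.7° is on the wrong side of the globe.)

-159.3°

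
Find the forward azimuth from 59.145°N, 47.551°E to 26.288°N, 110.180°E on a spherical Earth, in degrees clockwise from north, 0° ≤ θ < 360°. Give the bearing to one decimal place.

99.0°

Δλ = 110.180 − 47.551 = 62.629°.
θ = atan2( sin Δλ · cos φ₂ , cos φ₁ · sin φ₂ − sin φ₁ · cos φ₂ · cos Δλ )
  = atan2(0.79621, -0.12672) = 99.043° → normalised to [0°, 360°): 99.043°.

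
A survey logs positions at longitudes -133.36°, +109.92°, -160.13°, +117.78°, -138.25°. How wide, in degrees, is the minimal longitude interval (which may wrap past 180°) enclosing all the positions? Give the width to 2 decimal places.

116.72°

Sort the longitudes: -160.13°, -138.25°, -133.36°, +109.92°, +117.78°.
Eastward gaps between consecutive values (wrapping around): 21.88°, 4.89°, 243.28°, 7.86°, 82.09°.
Largest gap = 243.28° ⇒ minimal covering band is its complement: 360° − 243.28° = 116.72°.
Band runs from +109.92° eastward to -133.36°, crossing the antimeridian.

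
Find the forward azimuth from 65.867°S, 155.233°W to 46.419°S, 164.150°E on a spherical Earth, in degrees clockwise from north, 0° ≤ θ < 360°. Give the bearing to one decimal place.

Δλ = 164.150 − -155.233 = 319.383°; wrapped into (−180°, 180°]: -40.617°.
θ = atan2( sin Δλ · cos φ₂ , cos φ₁ · sin φ₂ − sin φ₁ · cos φ₂ · cos Δλ )
  = atan2(-0.44879, 0.18138) = -67.993° → normalised to [0°, 360°): 292.007°.

292.0°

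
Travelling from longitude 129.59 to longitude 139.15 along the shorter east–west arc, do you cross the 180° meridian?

No

Signed shortest Δλ = ((139.15 − 129.59 + 180) mod 360) − 180 = 9.56°.
Going east by 9.56° from +129.59° reaches +139.15° without touching 180°.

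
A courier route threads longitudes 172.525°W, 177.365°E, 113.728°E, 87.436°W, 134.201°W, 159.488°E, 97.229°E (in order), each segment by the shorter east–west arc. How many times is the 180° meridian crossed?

Leg 1: -172.525° → +177.365°, shortest Δλ = -10.11° (west) — crosses 180°.
Leg 2: +177.365° → +113.728°, shortest Δλ = -63.637° (west) — does not cross 180°.
Leg 3: +113.728° → -87.436°, shortest Δλ = 158.836° (east) — crosses 180°.
Leg 4: -87.436° → -134.201°, shortest Δλ = -46.765° (west) — does not cross 180°.
Leg 5: -134.201° → +159.488°, shortest Δλ = -66.311° (west) — crosses 180°.
Leg 6: +159.488° → +97.229°, shortest Δλ = -62.259° (west) — does not cross 180°.
Total crossings: 3.

3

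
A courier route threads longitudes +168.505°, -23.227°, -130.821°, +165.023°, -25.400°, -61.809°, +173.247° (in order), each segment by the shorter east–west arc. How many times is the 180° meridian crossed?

Leg 1: +168.505° → -23.227°, shortest Δλ = 168.268° (east) — crosses 180°.
Leg 2: -23.227° → -130.821°, shortest Δλ = -107.594° (west) — does not cross 180°.
Leg 3: -130.821° → +165.023°, shortest Δλ = -64.156° (west) — crosses 180°.
Leg 4: +165.023° → -25.400°, shortest Δλ = 169.577° (east) — crosses 180°.
Leg 5: -25.400° → -61.809°, shortest Δλ = -36.409° (west) — does not cross 180°.
Leg 6: -61.809° → +173.247°, shortest Δλ = -124.944° (west) — crosses 180°.
Total crossings: 4.

4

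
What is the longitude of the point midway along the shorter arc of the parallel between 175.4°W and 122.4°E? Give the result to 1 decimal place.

Signed shortest Δλ from -175.4° to +122.4° is -62.2°.
Midpoint longitude = -175.4° + (-62.2°)/2 = -175.4° − 31.1° = -206.5°.
Normalise into (−180°, 180°]: +153.5°.
(The naïve average (-175.4 + +122.4)/2 = -26.5° is on the wrong side of the globe.)

153.5°E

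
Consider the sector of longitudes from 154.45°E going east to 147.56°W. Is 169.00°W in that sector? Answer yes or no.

Yes

Band width going east from +154.45° to -147.56°: ((-147.56 − 154.45) mod 360) = 57.99°.
Offset of -169.00° east of the west edge: ((-169.00 − 154.45) mod 360) = 36.55°.
36.55° ≤ 57.99° ⇒ inside.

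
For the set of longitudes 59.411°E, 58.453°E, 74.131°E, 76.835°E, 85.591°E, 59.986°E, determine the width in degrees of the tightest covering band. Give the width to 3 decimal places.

Sort the longitudes: +58.453°, +59.411°, +59.986°, +74.131°, +76.835°, +85.591°.
Eastward gaps between consecutive values (wrapping around): 0.958°, 0.575°, 14.145°, 2.704°, 8.756°, 332.862°.
Largest gap = 332.862° ⇒ minimal covering band is its complement: 360° − 332.862° = 27.138°.
Band runs from +58.453° eastward to +85.591°.

27.138°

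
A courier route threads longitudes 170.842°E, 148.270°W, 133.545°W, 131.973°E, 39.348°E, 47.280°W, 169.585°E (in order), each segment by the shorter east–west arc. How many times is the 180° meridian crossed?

Leg 1: +170.842° → -148.270°, shortest Δλ = 40.888° (east) — crosses 180°.
Leg 2: -148.270° → -133.545°, shortest Δλ = 14.725° (east) — does not cross 180°.
Leg 3: -133.545° → +131.973°, shortest Δλ = -94.482° (west) — crosses 180°.
Leg 4: +131.973° → +39.348°, shortest Δλ = -92.625° (west) — does not cross 180°.
Leg 5: +39.348° → -47.280°, shortest Δλ = -86.628° (west) — does not cross 180°.
Leg 6: -47.280° → +169.585°, shortest Δλ = -143.135° (west) — crosses 180°.
Total crossings: 3.

3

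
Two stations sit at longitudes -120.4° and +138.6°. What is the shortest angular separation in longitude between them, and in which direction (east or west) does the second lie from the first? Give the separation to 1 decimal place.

101.0° west

Raw difference: 138.6 − -120.4 = 259.0°.
Normalise into (−180°, 180°]: 259.0° − 360° = -101.0°.
Negative ⇒ the second point lies to the west; separation 101.0°.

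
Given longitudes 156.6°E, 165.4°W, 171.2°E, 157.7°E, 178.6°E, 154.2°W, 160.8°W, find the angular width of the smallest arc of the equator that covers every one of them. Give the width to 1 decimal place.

49.2°

Sort the longitudes: -165.4°, -160.8°, -154.2°, +156.6°, +157.7°, +171.2°, +178.6°.
Eastward gaps between consecutive values (wrapping around): 4.6°, 6.6°, 310.8°, 1.1°, 13.5°, 7.4°, 16.0°.
Largest gap = 310.8° ⇒ minimal covering band is its complement: 360° − 310.8° = 49.2°.
Band runs from +156.6° eastward to -154.2°, crossing the antimeridian.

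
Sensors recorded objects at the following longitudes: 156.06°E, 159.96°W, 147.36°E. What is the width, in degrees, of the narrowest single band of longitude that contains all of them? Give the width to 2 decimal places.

52.68°

Sort the longitudes: -159.96°, +147.36°, +156.06°.
Eastward gaps between consecutive values (wrapping around): 307.32°, 8.70°, 43.98°.
Largest gap = 307.32° ⇒ minimal covering band is its complement: 360° − 307.32° = 52.68°.
Band runs from +147.36° eastward to -159.96°, crossing the antimeridian.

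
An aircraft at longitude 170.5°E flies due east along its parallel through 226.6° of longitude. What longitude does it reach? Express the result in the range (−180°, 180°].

Start at +170.5°; shift +226.6° → +397.1°.
+397.1° lies outside (−180°, 180°]; subtract 360° → +37.1°.

37.1°E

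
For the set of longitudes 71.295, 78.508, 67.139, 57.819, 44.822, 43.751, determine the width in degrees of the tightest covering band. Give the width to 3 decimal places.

34.757°

Sort the longitudes: +43.751°, +44.822°, +57.819°, +67.139°, +71.295°, +78.508°.
Eastward gaps between consecutive values (wrapping around): 1.071°, 12.997°, 9.320°, 4.156°, 7.213°, 325.243°.
Largest gap = 325.243° ⇒ minimal covering band is its complement: 360° − 325.243° = 34.757°.
Band runs from +43.751° eastward to +78.508°.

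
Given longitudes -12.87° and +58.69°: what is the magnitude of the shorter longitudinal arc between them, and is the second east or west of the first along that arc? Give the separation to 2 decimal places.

Raw difference: 58.69 − -12.87 = 71.56°.
Normalise into (−180°, 180°]: 71.56° stays 71.56°.
Positive ⇒ the second point lies to the east; separation 71.56°.

71.56° east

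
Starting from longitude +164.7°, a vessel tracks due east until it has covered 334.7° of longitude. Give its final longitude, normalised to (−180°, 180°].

+139.4°

Start at +164.7°; shift +334.7° → +499.4°.
+499.4° lies outside (−180°, 180°]; subtract 360° → +139.4°.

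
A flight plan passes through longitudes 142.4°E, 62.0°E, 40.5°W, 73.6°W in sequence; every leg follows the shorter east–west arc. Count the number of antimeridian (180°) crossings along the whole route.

0

Leg 1: +142.4° → +62.0°, shortest Δλ = -80.4° (west) — does not cross 180°.
Leg 2: +62.0° → -40.5°, shortest Δλ = -102.5° (west) — does not cross 180°.
Leg 3: -40.5° → -73.6°, shortest Δλ = -33.1° (west) — does not cross 180°.
Total crossings: 0.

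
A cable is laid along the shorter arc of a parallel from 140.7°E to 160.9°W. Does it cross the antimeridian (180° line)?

Yes

Naïve |-160.9 − 140.7| = 301.6° > 180°, so the shorter arc goes the other way round — across 180°.
Signed shortest Δλ = ((-160.9 − 140.7 + 180) mod 360) − 180 = 58.4°.
Going east by 58.4° from +140.7° passes through 180° before reaching -160.9°.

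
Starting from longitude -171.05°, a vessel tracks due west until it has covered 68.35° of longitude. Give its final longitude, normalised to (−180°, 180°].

Start at -171.05°; shift −68.35° → -239.40°.
-239.40° lies outside (−180°, 180°]; add 360° → +120.60°.

+120.60°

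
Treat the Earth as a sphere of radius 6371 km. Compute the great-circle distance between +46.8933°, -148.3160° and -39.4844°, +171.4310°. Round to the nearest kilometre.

Δλ = 171.4310 − -148.3160 = 319.7470°; wrapped into (−180°, 180°]: -40.2530°.
Δφ = -39.4844 − 46.8933 = -86.3777°.
a = sin²(Δφ/2) + cos φ₁ · cos φ₂ · sin²(Δλ/2) = 0.530857.
c = 2·atan2(√a, √(1−a)) = 1.63255 rad → d = 6371·c ≈ 10400.97 km.

10401 km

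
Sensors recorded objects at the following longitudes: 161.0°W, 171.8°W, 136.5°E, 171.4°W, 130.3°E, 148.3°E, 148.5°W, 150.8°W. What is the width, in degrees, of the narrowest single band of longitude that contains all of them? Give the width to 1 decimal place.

Sort the longitudes: -171.8°, -171.4°, -161.0°, -150.8°, -148.5°, +130.3°, +136.5°, +148.3°.
Eastward gaps between consecutive values (wrapping around): 0.4°, 10.4°, 10.2°, 2.3°, 278.8°, 6.2°, 11.8°, 39.9°.
Largest gap = 278.8° ⇒ minimal covering band is its complement: 360° − 278.8° = 81.2°.
Band runs from +130.3° eastward to -148.5°, crossing the antimeridian.

81.2°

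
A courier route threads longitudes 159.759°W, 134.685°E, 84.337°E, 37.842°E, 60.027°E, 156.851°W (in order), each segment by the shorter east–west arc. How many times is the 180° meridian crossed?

2

Leg 1: -159.759° → +134.685°, shortest Δλ = -65.556° (west) — crosses 180°.
Leg 2: +134.685° → +84.337°, shortest Δλ = -50.348° (west) — does not cross 180°.
Leg 3: +84.337° → +37.842°, shortest Δλ = -46.495° (west) — does not cross 180°.
Leg 4: +37.842° → +60.027°, shortest Δλ = 22.185° (east) — does not cross 180°.
Leg 5: +60.027° → -156.851°, shortest Δλ = 143.122° (east) — crosses 180°.
Total crossings: 2.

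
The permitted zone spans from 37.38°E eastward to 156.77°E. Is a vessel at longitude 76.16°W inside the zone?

No

Band width going east from +37.38° to +156.77°: ((156.77 − 37.38) mod 360) = 119.39°.
Offset of -76.16° east of the west edge: ((-76.16 − 37.38) mod 360) = 246.46°.
246.46° > 119.39° ⇒ outside.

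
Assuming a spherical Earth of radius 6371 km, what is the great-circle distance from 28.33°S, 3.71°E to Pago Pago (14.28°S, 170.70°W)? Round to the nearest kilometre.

15239 km

Δλ = -170.70 − 3.71 = -174.41°.
Δφ = -14.28 − -28.33 = 14.05°.
a = sin²(Δφ/2) + cos φ₁ · cos φ₂ · sin²(Δλ/2) = 0.865961.
c = 2·atan2(√a, √(1−a)) = 2.39194 rad → d = 6371·c ≈ 15239.02 km.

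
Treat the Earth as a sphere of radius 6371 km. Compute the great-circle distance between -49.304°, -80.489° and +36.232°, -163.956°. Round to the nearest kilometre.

Δλ = -163.956 − -80.489 = -83.467°.
Δφ = 36.232 − -49.304 = 85.536°.
a = sin²(Δφ/2) + cos φ₁ · cos φ₂ · sin²(Δλ/2) = 0.694143.
c = 2·atan2(√a, √(1−a)) = 1.96957 rad → d = 6371·c ≈ 12548.11 km.

12548 km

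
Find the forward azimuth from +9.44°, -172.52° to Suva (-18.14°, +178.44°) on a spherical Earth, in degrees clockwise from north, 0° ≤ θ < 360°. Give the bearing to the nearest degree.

198°

Δλ = 178.44 − -172.52 = 350.96°; wrapped into (−180°, 180°]: -9.04°.
θ = atan2( sin Δλ · cos φ₂ , cos φ₁ · sin φ₂ − sin φ₁ · cos φ₂ · cos Δλ )
  = atan2(-0.14931, -0.46105) = -162.055° → normalised to [0°, 360°): 197.945°.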